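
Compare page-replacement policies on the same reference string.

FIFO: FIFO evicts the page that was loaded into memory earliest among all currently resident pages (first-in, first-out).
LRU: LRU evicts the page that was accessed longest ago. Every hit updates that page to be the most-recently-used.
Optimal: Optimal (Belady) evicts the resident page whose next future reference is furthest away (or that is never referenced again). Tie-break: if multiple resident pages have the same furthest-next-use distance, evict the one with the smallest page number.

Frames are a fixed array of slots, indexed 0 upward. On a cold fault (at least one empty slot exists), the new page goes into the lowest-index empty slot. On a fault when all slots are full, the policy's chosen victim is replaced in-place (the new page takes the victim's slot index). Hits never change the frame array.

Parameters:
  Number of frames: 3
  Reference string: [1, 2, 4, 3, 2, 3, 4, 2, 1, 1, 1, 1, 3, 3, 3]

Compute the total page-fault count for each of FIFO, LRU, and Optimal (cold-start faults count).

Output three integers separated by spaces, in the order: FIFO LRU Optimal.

--- FIFO ---
  step 0: ref 1 -> FAULT, frames=[1,-,-] (faults so far: 1)
  step 1: ref 2 -> FAULT, frames=[1,2,-] (faults so far: 2)
  step 2: ref 4 -> FAULT, frames=[1,2,4] (faults so far: 3)
  step 3: ref 3 -> FAULT, evict 1, frames=[3,2,4] (faults so far: 4)
  step 4: ref 2 -> HIT, frames=[3,2,4] (faults so far: 4)
  step 5: ref 3 -> HIT, frames=[3,2,4] (faults so far: 4)
  step 6: ref 4 -> HIT, frames=[3,2,4] (faults so far: 4)
  step 7: ref 2 -> HIT, frames=[3,2,4] (faults so far: 4)
  step 8: ref 1 -> FAULT, evict 2, frames=[3,1,4] (faults so far: 5)
  step 9: ref 1 -> HIT, frames=[3,1,4] (faults so far: 5)
  step 10: ref 1 -> HIT, frames=[3,1,4] (faults so far: 5)
  step 11: ref 1 -> HIT, frames=[3,1,4] (faults so far: 5)
  step 12: ref 3 -> HIT, frames=[3,1,4] (faults so far: 5)
  step 13: ref 3 -> HIT, frames=[3,1,4] (faults so far: 5)
  step 14: ref 3 -> HIT, frames=[3,1,4] (faults so far: 5)
  FIFO total faults: 5
--- LRU ---
  step 0: ref 1 -> FAULT, frames=[1,-,-] (faults so far: 1)
  step 1: ref 2 -> FAULT, frames=[1,2,-] (faults so far: 2)
  step 2: ref 4 -> FAULT, frames=[1,2,4] (faults so far: 3)
  step 3: ref 3 -> FAULT, evict 1, frames=[3,2,4] (faults so far: 4)
  step 4: ref 2 -> HIT, frames=[3,2,4] (faults so far: 4)
  step 5: ref 3 -> HIT, frames=[3,2,4] (faults so far: 4)
  step 6: ref 4 -> HIT, frames=[3,2,4] (faults so far: 4)
  step 7: ref 2 -> HIT, frames=[3,2,4] (faults so far: 4)
  step 8: ref 1 -> FAULT, evict 3, frames=[1,2,4] (faults so far: 5)
  step 9: ref 1 -> HIT, frames=[1,2,4] (faults so far: 5)
  step 10: ref 1 -> HIT, frames=[1,2,4] (faults so far: 5)
  step 11: ref 1 -> HIT, frames=[1,2,4] (faults so far: 5)
  step 12: ref 3 -> FAULT, evict 4, frames=[1,2,3] (faults so far: 6)
  step 13: ref 3 -> HIT, frames=[1,2,3] (faults so far: 6)
  step 14: ref 3 -> HIT, frames=[1,2,3] (faults so far: 6)
  LRU total faults: 6
--- Optimal ---
  step 0: ref 1 -> FAULT, frames=[1,-,-] (faults so far: 1)
  step 1: ref 2 -> FAULT, frames=[1,2,-] (faults so far: 2)
  step 2: ref 4 -> FAULT, frames=[1,2,4] (faults so far: 3)
  step 3: ref 3 -> FAULT, evict 1, frames=[3,2,4] (faults so far: 4)
  step 4: ref 2 -> HIT, frames=[3,2,4] (faults so far: 4)
  step 5: ref 3 -> HIT, frames=[3,2,4] (faults so far: 4)
  step 6: ref 4 -> HIT, frames=[3,2,4] (faults so far: 4)
  step 7: ref 2 -> HIT, frames=[3,2,4] (faults so far: 4)
  step 8: ref 1 -> FAULT, evict 2, frames=[3,1,4] (faults so far: 5)
  step 9: ref 1 -> HIT, frames=[3,1,4] (faults so far: 5)
  step 10: ref 1 -> HIT, frames=[3,1,4] (faults so far: 5)
  step 11: ref 1 -> HIT, frames=[3,1,4] (faults so far: 5)
  step 12: ref 3 -> HIT, frames=[3,1,4] (faults so far: 5)
  step 13: ref 3 -> HIT, frames=[3,1,4] (faults so far: 5)
  step 14: ref 3 -> HIT, frames=[3,1,4] (faults so far: 5)
  Optimal total faults: 5

Answer: 5 6 5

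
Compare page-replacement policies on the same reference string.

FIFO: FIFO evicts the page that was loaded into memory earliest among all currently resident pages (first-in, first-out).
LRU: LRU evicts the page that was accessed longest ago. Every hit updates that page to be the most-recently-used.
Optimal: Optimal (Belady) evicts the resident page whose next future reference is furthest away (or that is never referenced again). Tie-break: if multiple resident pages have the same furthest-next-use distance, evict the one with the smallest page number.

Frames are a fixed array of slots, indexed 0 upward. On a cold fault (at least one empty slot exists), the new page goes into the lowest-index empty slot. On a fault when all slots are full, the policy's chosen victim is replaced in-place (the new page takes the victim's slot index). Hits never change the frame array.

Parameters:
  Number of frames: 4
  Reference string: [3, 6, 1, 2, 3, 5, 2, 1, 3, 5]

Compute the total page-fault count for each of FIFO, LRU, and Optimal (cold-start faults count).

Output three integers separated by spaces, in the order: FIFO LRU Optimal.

Answer: 6 5 5

Derivation:
--- FIFO ---
  step 0: ref 3 -> FAULT, frames=[3,-,-,-] (faults so far: 1)
  step 1: ref 6 -> FAULT, frames=[3,6,-,-] (faults so far: 2)
  step 2: ref 1 -> FAULT, frames=[3,6,1,-] (faults so far: 3)
  step 3: ref 2 -> FAULT, frames=[3,6,1,2] (faults so far: 4)
  step 4: ref 3 -> HIT, frames=[3,6,1,2] (faults so far: 4)
  step 5: ref 5 -> FAULT, evict 3, frames=[5,6,1,2] (faults so far: 5)
  step 6: ref 2 -> HIT, frames=[5,6,1,2] (faults so far: 5)
  step 7: ref 1 -> HIT, frames=[5,6,1,2] (faults so far: 5)
  step 8: ref 3 -> FAULT, evict 6, frames=[5,3,1,2] (faults so far: 6)
  step 9: ref 5 -> HIT, frames=[5,3,1,2] (faults so far: 6)
  FIFO total faults: 6
--- LRU ---
  step 0: ref 3 -> FAULT, frames=[3,-,-,-] (faults so far: 1)
  step 1: ref 6 -> FAULT, frames=[3,6,-,-] (faults so far: 2)
  step 2: ref 1 -> FAULT, frames=[3,6,1,-] (faults so far: 3)
  step 3: ref 2 -> FAULT, frames=[3,6,1,2] (faults so far: 4)
  step 4: ref 3 -> HIT, frames=[3,6,1,2] (faults so far: 4)
  step 5: ref 5 -> FAULT, evict 6, frames=[3,5,1,2] (faults so far: 5)
  step 6: ref 2 -> HIT, frames=[3,5,1,2] (faults so far: 5)
  step 7: ref 1 -> HIT, frames=[3,5,1,2] (faults so far: 5)
  step 8: ref 3 -> HIT, frames=[3,5,1,2] (faults so far: 5)
  step 9: ref 5 -> HIT, frames=[3,5,1,2] (faults so far: 5)
  LRU total faults: 5
--- Optimal ---
  step 0: ref 3 -> FAULT, frames=[3,-,-,-] (faults so far: 1)
  step 1: ref 6 -> FAULT, frames=[3,6,-,-] (faults so far: 2)
  step 2: ref 1 -> FAULT, frames=[3,6,1,-] (faults so far: 3)
  step 3: ref 2 -> FAULT, frames=[3,6,1,2] (faults so far: 4)
  step 4: ref 3 -> HIT, frames=[3,6,1,2] (faults so far: 4)
  step 5: ref 5 -> FAULT, evict 6, frames=[3,5,1,2] (faults so far: 5)
  step 6: ref 2 -> HIT, frames=[3,5,1,2] (faults so far: 5)
  step 7: ref 1 -> HIT, frames=[3,5,1,2] (faults so far: 5)
  step 8: ref 3 -> HIT, frames=[3,5,1,2] (faults so far: 5)
  step 9: ref 5 -> HIT, frames=[3,5,1,2] (faults so far: 5)
  Optimal total faults: 5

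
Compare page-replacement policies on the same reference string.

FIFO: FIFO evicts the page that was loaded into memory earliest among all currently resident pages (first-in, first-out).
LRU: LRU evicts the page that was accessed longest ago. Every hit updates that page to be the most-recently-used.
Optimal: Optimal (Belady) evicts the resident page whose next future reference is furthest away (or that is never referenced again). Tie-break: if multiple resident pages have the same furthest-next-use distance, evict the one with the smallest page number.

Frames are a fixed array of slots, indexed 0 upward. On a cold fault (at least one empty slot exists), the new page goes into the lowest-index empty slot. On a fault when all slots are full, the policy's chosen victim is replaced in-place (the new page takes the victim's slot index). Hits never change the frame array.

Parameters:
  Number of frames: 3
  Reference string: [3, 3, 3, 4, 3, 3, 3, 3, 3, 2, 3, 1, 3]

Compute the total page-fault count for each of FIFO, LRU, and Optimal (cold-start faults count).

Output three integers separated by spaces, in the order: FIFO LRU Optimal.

--- FIFO ---
  step 0: ref 3 -> FAULT, frames=[3,-,-] (faults so far: 1)
  step 1: ref 3 -> HIT, frames=[3,-,-] (faults so far: 1)
  step 2: ref 3 -> HIT, frames=[3,-,-] (faults so far: 1)
  step 3: ref 4 -> FAULT, frames=[3,4,-] (faults so far: 2)
  step 4: ref 3 -> HIT, frames=[3,4,-] (faults so far: 2)
  step 5: ref 3 -> HIT, frames=[3,4,-] (faults so far: 2)
  step 6: ref 3 -> HIT, frames=[3,4,-] (faults so far: 2)
  step 7: ref 3 -> HIT, frames=[3,4,-] (faults so far: 2)
  step 8: ref 3 -> HIT, frames=[3,4,-] (faults so far: 2)
  step 9: ref 2 -> FAULT, frames=[3,4,2] (faults so far: 3)
  step 10: ref 3 -> HIT, frames=[3,4,2] (faults so far: 3)
  step 11: ref 1 -> FAULT, evict 3, frames=[1,4,2] (faults so far: 4)
  step 12: ref 3 -> FAULT, evict 4, frames=[1,3,2] (faults so far: 5)
  FIFO total faults: 5
--- LRU ---
  step 0: ref 3 -> FAULT, frames=[3,-,-] (faults so far: 1)
  step 1: ref 3 -> HIT, frames=[3,-,-] (faults so far: 1)
  step 2: ref 3 -> HIT, frames=[3,-,-] (faults so far: 1)
  step 3: ref 4 -> FAULT, frames=[3,4,-] (faults so far: 2)
  step 4: ref 3 -> HIT, frames=[3,4,-] (faults so far: 2)
  step 5: ref 3 -> HIT, frames=[3,4,-] (faults so far: 2)
  step 6: ref 3 -> HIT, frames=[3,4,-] (faults so far: 2)
  step 7: ref 3 -> HIT, frames=[3,4,-] (faults so far: 2)
  step 8: ref 3 -> HIT, frames=[3,4,-] (faults so far: 2)
  step 9: ref 2 -> FAULT, frames=[3,4,2] (faults so far: 3)
  step 10: ref 3 -> HIT, frames=[3,4,2] (faults so far: 3)
  step 11: ref 1 -> FAULT, evict 4, frames=[3,1,2] (faults so far: 4)
  step 12: ref 3 -> HIT, frames=[3,1,2] (faults so far: 4)
  LRU total faults: 4
--- Optimal ---
  step 0: ref 3 -> FAULT, frames=[3,-,-] (faults so far: 1)
  step 1: ref 3 -> HIT, frames=[3,-,-] (faults so far: 1)
  step 2: ref 3 -> HIT, frames=[3,-,-] (faults so far: 1)
  step 3: ref 4 -> FAULT, frames=[3,4,-] (faults so far: 2)
  step 4: ref 3 -> HIT, frames=[3,4,-] (faults so far: 2)
  step 5: ref 3 -> HIT, frames=[3,4,-] (faults so far: 2)
  step 6: ref 3 -> HIT, frames=[3,4,-] (faults so far: 2)
  step 7: ref 3 -> HIT, frames=[3,4,-] (faults so far: 2)
  step 8: ref 3 -> HIT, frames=[3,4,-] (faults so far: 2)
  step 9: ref 2 -> FAULT, frames=[3,4,2] (faults so far: 3)
  step 10: ref 3 -> HIT, frames=[3,4,2] (faults so far: 3)
  step 11: ref 1 -> FAULT, evict 2, frames=[3,4,1] (faults so far: 4)
  step 12: ref 3 -> HIT, frames=[3,4,1] (faults so far: 4)
  Optimal total faults: 4

Answer: 5 4 4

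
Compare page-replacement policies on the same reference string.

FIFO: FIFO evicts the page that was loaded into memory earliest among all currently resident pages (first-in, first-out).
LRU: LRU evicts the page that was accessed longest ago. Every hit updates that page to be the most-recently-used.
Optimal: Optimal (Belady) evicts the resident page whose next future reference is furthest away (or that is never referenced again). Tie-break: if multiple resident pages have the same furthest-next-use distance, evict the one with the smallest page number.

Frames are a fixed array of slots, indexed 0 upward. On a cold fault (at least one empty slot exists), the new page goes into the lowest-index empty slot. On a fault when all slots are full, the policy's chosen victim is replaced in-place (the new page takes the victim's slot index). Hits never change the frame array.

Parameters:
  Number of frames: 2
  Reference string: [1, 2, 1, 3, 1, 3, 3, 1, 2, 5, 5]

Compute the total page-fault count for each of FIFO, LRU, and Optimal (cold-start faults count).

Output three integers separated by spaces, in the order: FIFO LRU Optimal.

Answer: 6 5 5

Derivation:
--- FIFO ---
  step 0: ref 1 -> FAULT, frames=[1,-] (faults so far: 1)
  step 1: ref 2 -> FAULT, frames=[1,2] (faults so far: 2)
  step 2: ref 1 -> HIT, frames=[1,2] (faults so far: 2)
  step 3: ref 3 -> FAULT, evict 1, frames=[3,2] (faults so far: 3)
  step 4: ref 1 -> FAULT, evict 2, frames=[3,1] (faults so far: 4)
  step 5: ref 3 -> HIT, frames=[3,1] (faults so far: 4)
  step 6: ref 3 -> HIT, frames=[3,1] (faults so far: 4)
  step 7: ref 1 -> HIT, frames=[3,1] (faults so far: 4)
  step 8: ref 2 -> FAULT, evict 3, frames=[2,1] (faults so far: 5)
  step 9: ref 5 -> FAULT, evict 1, frames=[2,5] (faults so far: 6)
  step 10: ref 5 -> HIT, frames=[2,5] (faults so far: 6)
  FIFO total faults: 6
--- LRU ---
  step 0: ref 1 -> FAULT, frames=[1,-] (faults so far: 1)
  step 1: ref 2 -> FAULT, frames=[1,2] (faults so far: 2)
  step 2: ref 1 -> HIT, frames=[1,2] (faults so far: 2)
  step 3: ref 3 -> FAULT, evict 2, frames=[1,3] (faults so far: 3)
  step 4: ref 1 -> HIT, frames=[1,3] (faults so far: 3)
  step 5: ref 3 -> HIT, frames=[1,3] (faults so far: 3)
  step 6: ref 3 -> HIT, frames=[1,3] (faults so far: 3)
  step 7: ref 1 -> HIT, frames=[1,3] (faults so far: 3)
  step 8: ref 2 -> FAULT, evict 3, frames=[1,2] (faults so far: 4)
  step 9: ref 5 -> FAULT, evict 1, frames=[5,2] (faults so far: 5)
  step 10: ref 5 -> HIT, frames=[5,2] (faults so far: 5)
  LRU total faults: 5
--- Optimal ---
  step 0: ref 1 -> FAULT, frames=[1,-] (faults so far: 1)
  step 1: ref 2 -> FAULT, frames=[1,2] (faults so far: 2)
  step 2: ref 1 -> HIT, frames=[1,2] (faults so far: 2)
  step 3: ref 3 -> FAULT, evict 2, frames=[1,3] (faults so far: 3)
  step 4: ref 1 -> HIT, frames=[1,3] (faults so far: 3)
  step 5: ref 3 -> HIT, frames=[1,3] (faults so far: 3)
  step 6: ref 3 -> HIT, frames=[1,3] (faults so far: 3)
  step 7: ref 1 -> HIT, frames=[1,3] (faults so far: 3)
  step 8: ref 2 -> FAULT, evict 1, frames=[2,3] (faults so far: 4)
  step 9: ref 5 -> FAULT, evict 2, frames=[5,3] (faults so far: 5)
  step 10: ref 5 -> HIT, frames=[5,3] (faults so far: 5)
  Optimal total faults: 5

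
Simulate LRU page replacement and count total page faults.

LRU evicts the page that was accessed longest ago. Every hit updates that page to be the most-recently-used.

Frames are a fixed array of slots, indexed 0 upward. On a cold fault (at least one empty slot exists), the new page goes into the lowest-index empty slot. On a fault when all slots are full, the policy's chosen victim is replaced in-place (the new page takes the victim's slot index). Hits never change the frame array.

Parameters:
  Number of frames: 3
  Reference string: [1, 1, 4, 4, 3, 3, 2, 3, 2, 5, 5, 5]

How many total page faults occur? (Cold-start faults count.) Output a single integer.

Answer: 5

Derivation:
Step 0: ref 1 → FAULT, frames=[1,-,-]
Step 1: ref 1 → HIT, frames=[1,-,-]
Step 2: ref 4 → FAULT, frames=[1,4,-]
Step 3: ref 4 → HIT, frames=[1,4,-]
Step 4: ref 3 → FAULT, frames=[1,4,3]
Step 5: ref 3 → HIT, frames=[1,4,3]
Step 6: ref 2 → FAULT (evict 1), frames=[2,4,3]
Step 7: ref 3 → HIT, frames=[2,4,3]
Step 8: ref 2 → HIT, frames=[2,4,3]
Step 9: ref 5 → FAULT (evict 4), frames=[2,5,3]
Step 10: ref 5 → HIT, frames=[2,5,3]
Step 11: ref 5 → HIT, frames=[2,5,3]
Total faults: 5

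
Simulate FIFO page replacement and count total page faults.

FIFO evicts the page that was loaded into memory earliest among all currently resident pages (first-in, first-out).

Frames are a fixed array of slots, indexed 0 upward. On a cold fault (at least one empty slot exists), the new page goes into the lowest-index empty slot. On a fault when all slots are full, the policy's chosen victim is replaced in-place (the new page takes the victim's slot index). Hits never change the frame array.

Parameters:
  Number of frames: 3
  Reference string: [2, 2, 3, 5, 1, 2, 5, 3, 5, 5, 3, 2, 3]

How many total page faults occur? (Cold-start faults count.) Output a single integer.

Answer: 7

Derivation:
Step 0: ref 2 → FAULT, frames=[2,-,-]
Step 1: ref 2 → HIT, frames=[2,-,-]
Step 2: ref 3 → FAULT, frames=[2,3,-]
Step 3: ref 5 → FAULT, frames=[2,3,5]
Step 4: ref 1 → FAULT (evict 2), frames=[1,3,5]
Step 5: ref 2 → FAULT (evict 3), frames=[1,2,5]
Step 6: ref 5 → HIT, frames=[1,2,5]
Step 7: ref 3 → FAULT (evict 5), frames=[1,2,3]
Step 8: ref 5 → FAULT (evict 1), frames=[5,2,3]
Step 9: ref 5 → HIT, frames=[5,2,3]
Step 10: ref 3 → HIT, frames=[5,2,3]
Step 11: ref 2 → HIT, frames=[5,2,3]
Step 12: ref 3 → HIT, frames=[5,2,3]
Total faults: 7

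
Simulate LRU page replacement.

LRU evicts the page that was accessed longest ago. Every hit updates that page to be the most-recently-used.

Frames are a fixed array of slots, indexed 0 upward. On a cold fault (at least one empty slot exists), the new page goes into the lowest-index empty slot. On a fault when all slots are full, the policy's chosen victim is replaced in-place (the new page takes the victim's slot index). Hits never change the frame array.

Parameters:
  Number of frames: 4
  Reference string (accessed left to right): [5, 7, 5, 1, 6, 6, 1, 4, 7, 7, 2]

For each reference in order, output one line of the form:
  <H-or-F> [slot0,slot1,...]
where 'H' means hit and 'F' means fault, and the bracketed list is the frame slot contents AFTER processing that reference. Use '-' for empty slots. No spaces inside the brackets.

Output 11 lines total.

F [5,-,-,-]
F [5,7,-,-]
H [5,7,-,-]
F [5,7,1,-]
F [5,7,1,6]
H [5,7,1,6]
H [5,7,1,6]
F [5,4,1,6]
F [7,4,1,6]
H [7,4,1,6]
F [7,4,1,2]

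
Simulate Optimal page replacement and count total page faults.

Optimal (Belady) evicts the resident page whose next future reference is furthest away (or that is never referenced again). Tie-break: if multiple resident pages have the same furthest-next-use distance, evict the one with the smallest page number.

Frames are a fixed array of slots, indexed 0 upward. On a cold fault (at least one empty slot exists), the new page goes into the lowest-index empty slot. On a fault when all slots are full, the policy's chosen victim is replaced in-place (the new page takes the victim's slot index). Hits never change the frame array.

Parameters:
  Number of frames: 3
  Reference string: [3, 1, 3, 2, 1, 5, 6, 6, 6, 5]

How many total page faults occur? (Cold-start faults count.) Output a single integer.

Step 0: ref 3 → FAULT, frames=[3,-,-]
Step 1: ref 1 → FAULT, frames=[3,1,-]
Step 2: ref 3 → HIT, frames=[3,1,-]
Step 3: ref 2 → FAULT, frames=[3,1,2]
Step 4: ref 1 → HIT, frames=[3,1,2]
Step 5: ref 5 → FAULT (evict 1), frames=[3,5,2]
Step 6: ref 6 → FAULT (evict 2), frames=[3,5,6]
Step 7: ref 6 → HIT, frames=[3,5,6]
Step 8: ref 6 → HIT, frames=[3,5,6]
Step 9: ref 5 → HIT, frames=[3,5,6]
Total faults: 5

Answer: 5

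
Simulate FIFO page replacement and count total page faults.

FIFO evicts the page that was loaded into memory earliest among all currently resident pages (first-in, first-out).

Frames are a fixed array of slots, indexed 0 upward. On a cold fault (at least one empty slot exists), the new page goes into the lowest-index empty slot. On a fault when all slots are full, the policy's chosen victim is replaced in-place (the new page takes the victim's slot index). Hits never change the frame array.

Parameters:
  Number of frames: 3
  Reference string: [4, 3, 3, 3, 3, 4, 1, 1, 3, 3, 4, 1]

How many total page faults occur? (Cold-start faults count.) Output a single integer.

Answer: 3

Derivation:
Step 0: ref 4 → FAULT, frames=[4,-,-]
Step 1: ref 3 → FAULT, frames=[4,3,-]
Step 2: ref 3 → HIT, frames=[4,3,-]
Step 3: ref 3 → HIT, frames=[4,3,-]
Step 4: ref 3 → HIT, frames=[4,3,-]
Step 5: ref 4 → HIT, frames=[4,3,-]
Step 6: ref 1 → FAULT, frames=[4,3,1]
Step 7: ref 1 → HIT, frames=[4,3,1]
Step 8: ref 3 → HIT, frames=[4,3,1]
Step 9: ref 3 → HIT, frames=[4,3,1]
Step 10: ref 4 → HIT, frames=[4,3,1]
Step 11: ref 1 → HIT, frames=[4,3,1]
Total faults: 3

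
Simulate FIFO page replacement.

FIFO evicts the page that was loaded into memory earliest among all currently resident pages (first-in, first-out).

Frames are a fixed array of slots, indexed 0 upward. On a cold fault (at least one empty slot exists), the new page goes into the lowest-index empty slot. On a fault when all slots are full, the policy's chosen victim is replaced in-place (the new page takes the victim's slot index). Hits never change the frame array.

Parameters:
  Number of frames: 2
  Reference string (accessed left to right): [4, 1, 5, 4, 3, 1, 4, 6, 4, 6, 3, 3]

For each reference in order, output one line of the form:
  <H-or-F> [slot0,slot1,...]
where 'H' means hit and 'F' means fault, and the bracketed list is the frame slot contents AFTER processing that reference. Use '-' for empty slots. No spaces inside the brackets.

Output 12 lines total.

F [4,-]
F [4,1]
F [5,1]
F [5,4]
F [3,4]
F [3,1]
F [4,1]
F [4,6]
H [4,6]
H [4,6]
F [3,6]
H [3,6]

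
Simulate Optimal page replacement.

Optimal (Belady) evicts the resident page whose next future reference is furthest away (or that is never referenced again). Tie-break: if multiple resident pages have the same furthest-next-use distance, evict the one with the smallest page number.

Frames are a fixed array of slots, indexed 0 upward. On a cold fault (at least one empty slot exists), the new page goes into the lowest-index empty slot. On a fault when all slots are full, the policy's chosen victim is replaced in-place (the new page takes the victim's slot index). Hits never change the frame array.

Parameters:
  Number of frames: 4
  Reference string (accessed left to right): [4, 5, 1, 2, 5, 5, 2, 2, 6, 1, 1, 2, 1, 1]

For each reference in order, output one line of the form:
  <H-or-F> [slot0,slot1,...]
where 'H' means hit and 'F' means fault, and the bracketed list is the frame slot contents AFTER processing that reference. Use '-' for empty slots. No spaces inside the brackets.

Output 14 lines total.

F [4,-,-,-]
F [4,5,-,-]
F [4,5,1,-]
F [4,5,1,2]
H [4,5,1,2]
H [4,5,1,2]
H [4,5,1,2]
H [4,5,1,2]
F [6,5,1,2]
H [6,5,1,2]
H [6,5,1,2]
H [6,5,1,2]
H [6,5,1,2]
H [6,5,1,2]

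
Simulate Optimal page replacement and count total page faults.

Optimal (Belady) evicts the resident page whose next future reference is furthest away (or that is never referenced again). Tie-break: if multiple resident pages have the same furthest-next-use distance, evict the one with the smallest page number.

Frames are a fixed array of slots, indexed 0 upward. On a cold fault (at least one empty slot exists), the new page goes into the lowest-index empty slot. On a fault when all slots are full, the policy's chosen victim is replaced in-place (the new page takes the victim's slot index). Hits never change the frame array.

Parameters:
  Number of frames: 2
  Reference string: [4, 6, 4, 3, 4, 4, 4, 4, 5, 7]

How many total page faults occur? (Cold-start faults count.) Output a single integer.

Answer: 5

Derivation:
Step 0: ref 4 → FAULT, frames=[4,-]
Step 1: ref 6 → FAULT, frames=[4,6]
Step 2: ref 4 → HIT, frames=[4,6]
Step 3: ref 3 → FAULT (evict 6), frames=[4,3]
Step 4: ref 4 → HIT, frames=[4,3]
Step 5: ref 4 → HIT, frames=[4,3]
Step 6: ref 4 → HIT, frames=[4,3]
Step 7: ref 4 → HIT, frames=[4,3]
Step 8: ref 5 → FAULT (evict 3), frames=[4,5]
Step 9: ref 7 → FAULT (evict 4), frames=[7,5]
Total faults: 5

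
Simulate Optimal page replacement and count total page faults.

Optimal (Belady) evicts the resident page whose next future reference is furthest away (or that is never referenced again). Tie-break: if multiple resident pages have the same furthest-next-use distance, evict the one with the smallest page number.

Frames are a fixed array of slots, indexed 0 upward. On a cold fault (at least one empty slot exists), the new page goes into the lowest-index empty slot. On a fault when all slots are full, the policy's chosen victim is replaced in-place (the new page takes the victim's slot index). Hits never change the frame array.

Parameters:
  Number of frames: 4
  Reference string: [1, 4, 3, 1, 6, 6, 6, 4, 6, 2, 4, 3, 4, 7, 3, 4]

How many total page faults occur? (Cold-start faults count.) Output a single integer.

Step 0: ref 1 → FAULT, frames=[1,-,-,-]
Step 1: ref 4 → FAULT, frames=[1,4,-,-]
Step 2: ref 3 → FAULT, frames=[1,4,3,-]
Step 3: ref 1 → HIT, frames=[1,4,3,-]
Step 4: ref 6 → FAULT, frames=[1,4,3,6]
Step 5: ref 6 → HIT, frames=[1,4,3,6]
Step 6: ref 6 → HIT, frames=[1,4,3,6]
Step 7: ref 4 → HIT, frames=[1,4,3,6]
Step 8: ref 6 → HIT, frames=[1,4,3,6]
Step 9: ref 2 → FAULT (evict 1), frames=[2,4,3,6]
Step 10: ref 4 → HIT, frames=[2,4,3,6]
Step 11: ref 3 → HIT, frames=[2,4,3,6]
Step 12: ref 4 → HIT, frames=[2,4,3,6]
Step 13: ref 7 → FAULT (evict 2), frames=[7,4,3,6]
Step 14: ref 3 → HIT, frames=[7,4,3,6]
Step 15: ref 4 → HIT, frames=[7,4,3,6]
Total faults: 6

Answer: 6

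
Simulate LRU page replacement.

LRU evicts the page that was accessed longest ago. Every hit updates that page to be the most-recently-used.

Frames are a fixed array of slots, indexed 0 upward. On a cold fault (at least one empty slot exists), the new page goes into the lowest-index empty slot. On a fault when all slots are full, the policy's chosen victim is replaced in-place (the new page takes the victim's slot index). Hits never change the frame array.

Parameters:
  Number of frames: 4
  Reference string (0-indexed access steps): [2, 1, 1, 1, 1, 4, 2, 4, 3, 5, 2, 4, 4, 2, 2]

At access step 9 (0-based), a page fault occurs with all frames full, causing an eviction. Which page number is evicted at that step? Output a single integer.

Step 0: ref 2 -> FAULT, frames=[2,-,-,-]
Step 1: ref 1 -> FAULT, frames=[2,1,-,-]
Step 2: ref 1 -> HIT, frames=[2,1,-,-]
Step 3: ref 1 -> HIT, frames=[2,1,-,-]
Step 4: ref 1 -> HIT, frames=[2,1,-,-]
Step 5: ref 4 -> FAULT, frames=[2,1,4,-]
Step 6: ref 2 -> HIT, frames=[2,1,4,-]
Step 7: ref 4 -> HIT, frames=[2,1,4,-]
Step 8: ref 3 -> FAULT, frames=[2,1,4,3]
Step 9: ref 5 -> FAULT, evict 1, frames=[2,5,4,3]
At step 9: evicted page 1

Answer: 1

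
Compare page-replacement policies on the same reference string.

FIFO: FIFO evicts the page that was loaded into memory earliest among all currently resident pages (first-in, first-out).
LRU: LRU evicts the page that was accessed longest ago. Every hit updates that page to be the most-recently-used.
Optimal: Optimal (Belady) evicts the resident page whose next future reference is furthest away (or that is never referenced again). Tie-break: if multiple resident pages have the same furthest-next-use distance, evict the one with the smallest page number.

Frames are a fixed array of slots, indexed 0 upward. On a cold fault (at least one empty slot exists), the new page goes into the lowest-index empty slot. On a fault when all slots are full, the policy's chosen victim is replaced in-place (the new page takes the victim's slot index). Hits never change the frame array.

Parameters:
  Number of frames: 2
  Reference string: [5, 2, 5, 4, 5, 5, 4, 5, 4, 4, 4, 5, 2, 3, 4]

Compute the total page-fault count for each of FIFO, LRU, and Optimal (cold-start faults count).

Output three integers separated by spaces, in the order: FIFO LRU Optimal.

Answer: 7 6 5

Derivation:
--- FIFO ---
  step 0: ref 5 -> FAULT, frames=[5,-] (faults so far: 1)
  step 1: ref 2 -> FAULT, frames=[5,2] (faults so far: 2)
  step 2: ref 5 -> HIT, frames=[5,2] (faults so far: 2)
  step 3: ref 4 -> FAULT, evict 5, frames=[4,2] (faults so far: 3)
  step 4: ref 5 -> FAULT, evict 2, frames=[4,5] (faults so far: 4)
  step 5: ref 5 -> HIT, frames=[4,5] (faults so far: 4)
  step 6: ref 4 -> HIT, frames=[4,5] (faults so far: 4)
  step 7: ref 5 -> HIT, frames=[4,5] (faults so far: 4)
  step 8: ref 4 -> HIT, frames=[4,5] (faults so far: 4)
  step 9: ref 4 -> HIT, frames=[4,5] (faults so far: 4)
  step 10: ref 4 -> HIT, frames=[4,5] (faults so far: 4)
  step 11: ref 5 -> HIT, frames=[4,5] (faults so far: 4)
  step 12: ref 2 -> FAULT, evict 4, frames=[2,5] (faults so far: 5)
  step 13: ref 3 -> FAULT, evict 5, frames=[2,3] (faults so far: 6)
  step 14: ref 4 -> FAULT, evict 2, frames=[4,3] (faults so far: 7)
  FIFO total faults: 7
--- LRU ---
  step 0: ref 5 -> FAULT, frames=[5,-] (faults so far: 1)
  step 1: ref 2 -> FAULT, frames=[5,2] (faults so far: 2)
  step 2: ref 5 -> HIT, frames=[5,2] (faults so far: 2)
  step 3: ref 4 -> FAULT, evict 2, frames=[5,4] (faults so far: 3)
  step 4: ref 5 -> HIT, frames=[5,4] (faults so far: 3)
  step 5: ref 5 -> HIT, frames=[5,4] (faults so far: 3)
  step 6: ref 4 -> HIT, frames=[5,4] (faults so far: 3)
  step 7: ref 5 -> HIT, frames=[5,4] (faults so far: 3)
  step 8: ref 4 -> HIT, frames=[5,4] (faults so far: 3)
  step 9: ref 4 -> HIT, frames=[5,4] (faults so far: 3)
  step 10: ref 4 -> HIT, frames=[5,4] (faults so far: 3)
  step 11: ref 5 -> HIT, frames=[5,4] (faults so far: 3)
  step 12: ref 2 -> FAULT, evict 4, frames=[5,2] (faults so far: 4)
  step 13: ref 3 -> FAULT, evict 5, frames=[3,2] (faults so far: 5)
  step 14: ref 4 -> FAULT, evict 2, frames=[3,4] (faults so far: 6)
  LRU total faults: 6
--- Optimal ---
  step 0: ref 5 -> FAULT, frames=[5,-] (faults so far: 1)
  step 1: ref 2 -> FAULT, frames=[5,2] (faults so far: 2)
  step 2: ref 5 -> HIT, frames=[5,2] (faults so far: 2)
  step 3: ref 4 -> FAULT, evict 2, frames=[5,4] (faults so far: 3)
  step 4: ref 5 -> HIT, frames=[5,4] (faults so far: 3)
  step 5: ref 5 -> HIT, frames=[5,4] (faults so far: 3)
  step 6: ref 4 -> HIT, frames=[5,4] (faults so far: 3)
  step 7: ref 5 -> HIT, frames=[5,4] (faults so far: 3)
  step 8: ref 4 -> HIT, frames=[5,4] (faults so far: 3)
  step 9: ref 4 -> HIT, frames=[5,4] (faults so far: 3)
  step 10: ref 4 -> HIT, frames=[5,4] (faults so far: 3)
  step 11: ref 5 -> HIT, frames=[5,4] (faults so far: 3)
  step 12: ref 2 -> FAULT, evict 5, frames=[2,4] (faults so far: 4)
  step 13: ref 3 -> FAULT, evict 2, frames=[3,4] (faults so far: 5)
  step 14: ref 4 -> HIT, frames=[3,4] (faults so far: 5)
  Optimal total faults: 5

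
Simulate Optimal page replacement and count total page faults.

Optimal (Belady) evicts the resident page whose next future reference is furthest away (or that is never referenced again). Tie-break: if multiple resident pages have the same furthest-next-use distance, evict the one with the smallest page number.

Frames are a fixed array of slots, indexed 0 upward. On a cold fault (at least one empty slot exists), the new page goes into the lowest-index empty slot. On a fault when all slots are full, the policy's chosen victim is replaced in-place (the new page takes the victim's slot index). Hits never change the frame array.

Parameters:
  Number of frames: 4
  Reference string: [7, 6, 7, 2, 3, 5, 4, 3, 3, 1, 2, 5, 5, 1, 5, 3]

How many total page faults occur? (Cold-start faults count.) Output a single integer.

Answer: 7

Derivation:
Step 0: ref 7 → FAULT, frames=[7,-,-,-]
Step 1: ref 6 → FAULT, frames=[7,6,-,-]
Step 2: ref 7 → HIT, frames=[7,6,-,-]
Step 3: ref 2 → FAULT, frames=[7,6,2,-]
Step 4: ref 3 → FAULT, frames=[7,6,2,3]
Step 5: ref 5 → FAULT (evict 6), frames=[7,5,2,3]
Step 6: ref 4 → FAULT (evict 7), frames=[4,5,2,3]
Step 7: ref 3 → HIT, frames=[4,5,2,3]
Step 8: ref 3 → HIT, frames=[4,5,2,3]
Step 9: ref 1 → FAULT (evict 4), frames=[1,5,2,3]
Step 10: ref 2 → HIT, frames=[1,5,2,3]
Step 11: ref 5 → HIT, frames=[1,5,2,3]
Step 12: ref 5 → HIT, frames=[1,5,2,3]
Step 13: ref 1 → HIT, frames=[1,5,2,3]
Step 14: ref 5 → HIT, frames=[1,5,2,3]
Step 15: ref 3 → HIT, frames=[1,5,2,3]
Total faults: 7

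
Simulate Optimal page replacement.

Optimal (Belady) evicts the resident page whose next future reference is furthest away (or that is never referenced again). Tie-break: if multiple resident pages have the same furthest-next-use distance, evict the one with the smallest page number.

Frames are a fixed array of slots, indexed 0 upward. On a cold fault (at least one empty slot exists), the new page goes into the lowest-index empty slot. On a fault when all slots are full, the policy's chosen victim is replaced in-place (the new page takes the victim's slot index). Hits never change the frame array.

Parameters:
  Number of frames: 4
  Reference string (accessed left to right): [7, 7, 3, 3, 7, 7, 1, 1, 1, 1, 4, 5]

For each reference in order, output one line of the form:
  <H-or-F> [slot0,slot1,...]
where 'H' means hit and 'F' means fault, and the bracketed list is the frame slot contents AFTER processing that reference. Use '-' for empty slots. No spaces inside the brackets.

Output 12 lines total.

F [7,-,-,-]
H [7,-,-,-]
F [7,3,-,-]
H [7,3,-,-]
H [7,3,-,-]
H [7,3,-,-]
F [7,3,1,-]
H [7,3,1,-]
H [7,3,1,-]
H [7,3,1,-]
F [7,3,1,4]
F [7,3,5,4]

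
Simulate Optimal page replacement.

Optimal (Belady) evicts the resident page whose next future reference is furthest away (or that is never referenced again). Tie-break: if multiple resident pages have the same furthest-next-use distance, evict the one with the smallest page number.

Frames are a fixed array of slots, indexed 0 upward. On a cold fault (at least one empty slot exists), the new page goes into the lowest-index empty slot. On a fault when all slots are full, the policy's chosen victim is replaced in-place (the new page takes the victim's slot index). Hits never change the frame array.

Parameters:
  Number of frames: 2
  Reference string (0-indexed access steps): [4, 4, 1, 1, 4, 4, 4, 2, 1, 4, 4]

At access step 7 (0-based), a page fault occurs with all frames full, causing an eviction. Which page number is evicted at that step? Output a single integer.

Step 0: ref 4 -> FAULT, frames=[4,-]
Step 1: ref 4 -> HIT, frames=[4,-]
Step 2: ref 1 -> FAULT, frames=[4,1]
Step 3: ref 1 -> HIT, frames=[4,1]
Step 4: ref 4 -> HIT, frames=[4,1]
Step 5: ref 4 -> HIT, frames=[4,1]
Step 6: ref 4 -> HIT, frames=[4,1]
Step 7: ref 2 -> FAULT, evict 4, frames=[2,1]
At step 7: evicted page 4

Answer: 4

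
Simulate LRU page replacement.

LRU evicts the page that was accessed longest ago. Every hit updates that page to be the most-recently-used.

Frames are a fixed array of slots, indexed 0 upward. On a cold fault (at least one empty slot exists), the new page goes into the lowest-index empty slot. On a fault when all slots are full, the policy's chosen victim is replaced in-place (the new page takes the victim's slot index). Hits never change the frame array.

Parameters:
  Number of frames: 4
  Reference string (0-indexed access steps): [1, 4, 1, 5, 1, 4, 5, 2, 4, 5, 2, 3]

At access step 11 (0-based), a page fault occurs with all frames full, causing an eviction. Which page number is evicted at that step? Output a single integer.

Step 0: ref 1 -> FAULT, frames=[1,-,-,-]
Step 1: ref 4 -> FAULT, frames=[1,4,-,-]
Step 2: ref 1 -> HIT, frames=[1,4,-,-]
Step 3: ref 5 -> FAULT, frames=[1,4,5,-]
Step 4: ref 1 -> HIT, frames=[1,4,5,-]
Step 5: ref 4 -> HIT, frames=[1,4,5,-]
Step 6: ref 5 -> HIT, frames=[1,4,5,-]
Step 7: ref 2 -> FAULT, frames=[1,4,5,2]
Step 8: ref 4 -> HIT, frames=[1,4,5,2]
Step 9: ref 5 -> HIT, frames=[1,4,5,2]
Step 10: ref 2 -> HIT, frames=[1,4,5,2]
Step 11: ref 3 -> FAULT, evict 1, frames=[3,4,5,2]
At step 11: evicted page 1

Answer: 1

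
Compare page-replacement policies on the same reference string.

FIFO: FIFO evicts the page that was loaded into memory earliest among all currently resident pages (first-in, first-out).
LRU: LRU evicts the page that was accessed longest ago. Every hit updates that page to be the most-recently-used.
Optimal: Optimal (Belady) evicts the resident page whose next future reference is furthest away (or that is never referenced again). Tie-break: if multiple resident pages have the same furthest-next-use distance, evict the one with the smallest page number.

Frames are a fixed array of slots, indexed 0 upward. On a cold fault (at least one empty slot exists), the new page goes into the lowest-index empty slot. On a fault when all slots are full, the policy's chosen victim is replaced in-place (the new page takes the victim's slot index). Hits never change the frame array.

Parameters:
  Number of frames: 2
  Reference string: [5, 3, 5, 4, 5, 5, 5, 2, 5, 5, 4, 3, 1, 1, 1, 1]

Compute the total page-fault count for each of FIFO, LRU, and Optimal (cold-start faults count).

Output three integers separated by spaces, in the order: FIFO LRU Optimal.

Answer: 8 7 7

Derivation:
--- FIFO ---
  step 0: ref 5 -> FAULT, frames=[5,-] (faults so far: 1)
  step 1: ref 3 -> FAULT, frames=[5,3] (faults so far: 2)
  step 2: ref 5 -> HIT, frames=[5,3] (faults so far: 2)
  step 3: ref 4 -> FAULT, evict 5, frames=[4,3] (faults so far: 3)
  step 4: ref 5 -> FAULT, evict 3, frames=[4,5] (faults so far: 4)
  step 5: ref 5 -> HIT, frames=[4,5] (faults so far: 4)
  step 6: ref 5 -> HIT, frames=[4,5] (faults so far: 4)
  step 7: ref 2 -> FAULT, evict 4, frames=[2,5] (faults so far: 5)
  step 8: ref 5 -> HIT, frames=[2,5] (faults so far: 5)
  step 9: ref 5 -> HIT, frames=[2,5] (faults so far: 5)
  step 10: ref 4 -> FAULT, evict 5, frames=[2,4] (faults so far: 6)
  step 11: ref 3 -> FAULT, evict 2, frames=[3,4] (faults so far: 7)
  step 12: ref 1 -> FAULT, evict 4, frames=[3,1] (faults so far: 8)
  step 13: ref 1 -> HIT, frames=[3,1] (faults so far: 8)
  step 14: ref 1 -> HIT, frames=[3,1] (faults so far: 8)
  step 15: ref 1 -> HIT, frames=[3,1] (faults so far: 8)
  FIFO total faults: 8
--- LRU ---
  step 0: ref 5 -> FAULT, frames=[5,-] (faults so far: 1)
  step 1: ref 3 -> FAULT, frames=[5,3] (faults so far: 2)
  step 2: ref 5 -> HIT, frames=[5,3] (faults so far: 2)
  step 3: ref 4 -> FAULT, evict 3, frames=[5,4] (faults so far: 3)
  step 4: ref 5 -> HIT, frames=[5,4] (faults so far: 3)
  step 5: ref 5 -> HIT, frames=[5,4] (faults so far: 3)
  step 6: ref 5 -> HIT, frames=[5,4] (faults so far: 3)
  step 7: ref 2 -> FAULT, evict 4, frames=[5,2] (faults so far: 4)
  step 8: ref 5 -> HIT, frames=[5,2] (faults so far: 4)
  step 9: ref 5 -> HIT, frames=[5,2] (faults so far: 4)
  step 10: ref 4 -> FAULT, evict 2, frames=[5,4] (faults so far: 5)
  step 11: ref 3 -> FAULT, evict 5, frames=[3,4] (faults so far: 6)
  step 12: ref 1 -> FAULT, evict 4, frames=[3,1] (faults so far: 7)
  step 13: ref 1 -> HIT, frames=[3,1] (faults so far: 7)
  step 14: ref 1 -> HIT, frames=[3,1] (faults so far: 7)
  step 15: ref 1 -> HIT, frames=[3,1] (faults so far: 7)
  LRU total faults: 7
--- Optimal ---
  step 0: ref 5 -> FAULT, frames=[5,-] (faults so far: 1)
  step 1: ref 3 -> FAULT, frames=[5,3] (faults so far: 2)
  step 2: ref 5 -> HIT, frames=[5,3] (faults so far: 2)
  step 3: ref 4 -> FAULT, evict 3, frames=[5,4] (faults so far: 3)
  step 4: ref 5 -> HIT, frames=[5,4] (faults so far: 3)
  step 5: ref 5 -> HIT, frames=[5,4] (faults so far: 3)
  step 6: ref 5 -> HIT, frames=[5,4] (faults so far: 3)
  step 7: ref 2 -> FAULT, evict 4, frames=[5,2] (faults so far: 4)
  step 8: ref 5 -> HIT, frames=[5,2] (faults so far: 4)
  step 9: ref 5 -> HIT, frames=[5,2] (faults so far: 4)
  step 10: ref 4 -> FAULT, evict 2, frames=[5,4] (faults so far: 5)
  step 11: ref 3 -> FAULT, evict 4, frames=[5,3] (faults so far: 6)
  step 12: ref 1 -> FAULT, evict 3, frames=[5,1] (faults so far: 7)
  step 13: ref 1 -> HIT, frames=[5,1] (faults so far: 7)
  step 14: ref 1 -> HIT, frames=[5,1] (faults so far: 7)
  step 15: ref 1 -> HIT, frames=[5,1] (faults so far: 7)
  Optimal total faults: 7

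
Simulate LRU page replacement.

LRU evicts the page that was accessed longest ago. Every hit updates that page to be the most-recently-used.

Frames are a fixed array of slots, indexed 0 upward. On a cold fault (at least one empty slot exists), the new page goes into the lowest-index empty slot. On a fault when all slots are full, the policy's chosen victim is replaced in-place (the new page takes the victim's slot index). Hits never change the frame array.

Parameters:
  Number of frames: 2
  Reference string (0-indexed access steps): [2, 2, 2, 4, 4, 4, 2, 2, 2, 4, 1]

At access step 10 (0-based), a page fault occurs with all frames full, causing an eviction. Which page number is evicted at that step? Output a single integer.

Step 0: ref 2 -> FAULT, frames=[2,-]
Step 1: ref 2 -> HIT, frames=[2,-]
Step 2: ref 2 -> HIT, frames=[2,-]
Step 3: ref 4 -> FAULT, frames=[2,4]
Step 4: ref 4 -> HIT, frames=[2,4]
Step 5: ref 4 -> HIT, frames=[2,4]
Step 6: ref 2 -> HIT, frames=[2,4]
Step 7: ref 2 -> HIT, frames=[2,4]
Step 8: ref 2 -> HIT, frames=[2,4]
Step 9: ref 4 -> HIT, frames=[2,4]
Step 10: ref 1 -> FAULT, evict 2, frames=[1,4]
At step 10: evicted page 2

Answer: 2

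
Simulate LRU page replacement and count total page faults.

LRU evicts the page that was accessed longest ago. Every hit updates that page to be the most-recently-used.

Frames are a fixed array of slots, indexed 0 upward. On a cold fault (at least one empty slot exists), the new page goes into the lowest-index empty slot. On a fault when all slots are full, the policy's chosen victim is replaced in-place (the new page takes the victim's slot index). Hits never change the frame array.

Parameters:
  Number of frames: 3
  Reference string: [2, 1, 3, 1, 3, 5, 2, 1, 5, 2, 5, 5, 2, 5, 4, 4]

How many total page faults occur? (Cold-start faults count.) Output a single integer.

Step 0: ref 2 → FAULT, frames=[2,-,-]
Step 1: ref 1 → FAULT, frames=[2,1,-]
Step 2: ref 3 → FAULT, frames=[2,1,3]
Step 3: ref 1 → HIT, frames=[2,1,3]
Step 4: ref 3 → HIT, frames=[2,1,3]
Step 5: ref 5 → FAULT (evict 2), frames=[5,1,3]
Step 6: ref 2 → FAULT (evict 1), frames=[5,2,3]
Step 7: ref 1 → FAULT (evict 3), frames=[5,2,1]
Step 8: ref 5 → HIT, frames=[5,2,1]
Step 9: ref 2 → HIT, frames=[5,2,1]
Step 10: ref 5 → HIT, frames=[5,2,1]
Step 11: ref 5 → HIT, frames=[5,2,1]
Step 12: ref 2 → HIT, frames=[5,2,1]
Step 13: ref 5 → HIT, frames=[5,2,1]
Step 14: ref 4 → FAULT (evict 1), frames=[5,2,4]
Step 15: ref 4 → HIT, frames=[5,2,4]
Total faults: 7

Answer: 7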